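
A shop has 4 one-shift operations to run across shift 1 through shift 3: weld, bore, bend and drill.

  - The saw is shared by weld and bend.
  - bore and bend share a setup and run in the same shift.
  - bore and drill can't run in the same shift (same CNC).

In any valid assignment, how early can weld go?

weld at shift 1 is achievable: drill=shift 1; weld=shift 1; bend=shift 2; bore=shift 2.

shift 1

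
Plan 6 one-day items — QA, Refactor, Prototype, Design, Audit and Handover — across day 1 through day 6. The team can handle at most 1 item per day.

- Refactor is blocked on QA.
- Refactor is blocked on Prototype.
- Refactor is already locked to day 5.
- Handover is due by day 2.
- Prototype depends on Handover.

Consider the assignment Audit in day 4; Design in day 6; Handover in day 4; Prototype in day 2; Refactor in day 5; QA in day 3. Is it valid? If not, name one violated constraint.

No. Handover is due by day 2 is not satisfied.

Handover is due by day 2 — violated.
Refactor is already locked to day 5 — holds.
Refactor is blocked on Prototype — holds.
The team can handle at most 1 item per day — violated.
Prototype depends on Handover — violated.
Refactor is blocked on QA — holds.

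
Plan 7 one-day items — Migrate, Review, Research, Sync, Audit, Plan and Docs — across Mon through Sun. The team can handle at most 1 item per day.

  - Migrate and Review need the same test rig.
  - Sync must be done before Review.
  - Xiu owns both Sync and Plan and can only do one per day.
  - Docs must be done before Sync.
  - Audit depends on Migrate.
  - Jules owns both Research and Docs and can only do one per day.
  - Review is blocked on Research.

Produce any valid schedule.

Docs -> Mon; Migrate -> Fri; Research -> Wed; Plan -> Sun; Sync -> Tue; Audit -> Sat; Review -> Thu

Checking: Migrate(Fri) before Audit(Sat); Sync(Tue) before Review(Thu); Research(Wed) before Review(Thu); Docs(Mon) before Sync(Tue); Research(Wed) != Docs(Mon); Sync(Tue) != Plan(Sun); Migrate(Fri) != Review(Thu); max 1 per day (cap 1).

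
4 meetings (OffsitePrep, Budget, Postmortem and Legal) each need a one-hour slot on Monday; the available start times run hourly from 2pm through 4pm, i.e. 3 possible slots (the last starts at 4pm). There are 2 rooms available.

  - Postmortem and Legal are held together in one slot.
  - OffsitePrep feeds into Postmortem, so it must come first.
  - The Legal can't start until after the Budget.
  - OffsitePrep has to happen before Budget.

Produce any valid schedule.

Postmortem -> 4pm; Legal -> 4pm; OffsitePrep -> 2pm; Budget -> 3pm

Checking: OffsitePrep(2pm) before Budget(3pm); Budget(3pm) before Legal(4pm); OffsitePrep(2pm) before Postmortem(4pm); Postmortem = Legal = 4pm; max 2 per slot (cap 2).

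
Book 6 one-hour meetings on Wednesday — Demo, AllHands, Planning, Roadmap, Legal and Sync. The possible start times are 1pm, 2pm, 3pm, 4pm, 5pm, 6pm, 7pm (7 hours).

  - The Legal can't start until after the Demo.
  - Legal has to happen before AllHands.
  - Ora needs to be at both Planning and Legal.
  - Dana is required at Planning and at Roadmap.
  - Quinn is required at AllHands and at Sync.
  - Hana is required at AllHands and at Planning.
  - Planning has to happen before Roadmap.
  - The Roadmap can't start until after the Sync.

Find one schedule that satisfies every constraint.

Sync=1pm; Roadmap=2pm; Demo=1pm; AllHands=3pm; Legal=2pm; Planning=1pm

Checking: Sync(1pm) before Roadmap(2pm); Legal(2pm) before AllHands(3pm); Demo(1pm) before Legal(2pm); Planning(1pm) before Roadmap(2pm); Planning(1pm) != Legal(2pm); AllHands(3pm) != Planning(1pm); AllHands(3pm) != Sync(1pm); Planning(1pm) != Roadmap(2pm).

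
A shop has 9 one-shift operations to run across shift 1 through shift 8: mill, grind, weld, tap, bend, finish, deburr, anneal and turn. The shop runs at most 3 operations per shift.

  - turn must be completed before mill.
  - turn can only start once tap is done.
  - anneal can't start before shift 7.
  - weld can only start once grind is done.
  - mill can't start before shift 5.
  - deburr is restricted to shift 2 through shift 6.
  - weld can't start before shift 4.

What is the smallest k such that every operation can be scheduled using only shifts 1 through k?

7

The precedence chain requires at least 3 distinct shifts.
With at most 3 per shift and 9 operations, at least 3 shifts are needed.
anneal can't be placed before shift 7, so the schedule must run through at least shift 7.
7 works (last occupied shift: shift 7): for example grind in shift 1; anneal in shift 7; tap in shift 1; deburr in shift 2; finish in shift 2; bend in shift 1; weld in shift 4; turn in shift 2; mill in shift 5.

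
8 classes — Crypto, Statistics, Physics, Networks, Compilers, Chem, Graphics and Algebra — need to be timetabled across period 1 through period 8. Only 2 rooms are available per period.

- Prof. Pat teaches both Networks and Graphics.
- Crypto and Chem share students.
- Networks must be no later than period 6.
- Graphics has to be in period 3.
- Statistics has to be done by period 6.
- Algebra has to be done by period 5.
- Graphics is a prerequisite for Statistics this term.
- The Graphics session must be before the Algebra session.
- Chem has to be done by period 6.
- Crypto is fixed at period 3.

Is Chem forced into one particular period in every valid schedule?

No

Chem can be period 1 (e.g. Algebra=period 4, Physics=period 2, Chem=period 1, Crypto=period 3, Graphics=period 3, Compilers=period 2, Statistics=period 4, Networks=period 1) or period 2 (e.g. Graphics=period 3, Algebra=period 4, Chem=period 2, Crypto=period 3, Statistics=period 4, Networks=period 1, Compilers=period 2, Physics=period 1).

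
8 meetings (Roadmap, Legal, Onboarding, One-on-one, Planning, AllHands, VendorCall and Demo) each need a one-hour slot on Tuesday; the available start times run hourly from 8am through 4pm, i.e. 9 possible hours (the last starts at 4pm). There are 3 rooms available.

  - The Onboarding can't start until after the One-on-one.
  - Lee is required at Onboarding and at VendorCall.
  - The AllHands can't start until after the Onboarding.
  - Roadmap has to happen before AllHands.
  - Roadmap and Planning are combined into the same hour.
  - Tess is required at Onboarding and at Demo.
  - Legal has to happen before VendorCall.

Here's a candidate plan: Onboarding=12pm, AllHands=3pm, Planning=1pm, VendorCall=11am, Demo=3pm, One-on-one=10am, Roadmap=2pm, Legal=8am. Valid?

No — it violates: Roadmap and Planning are combined into the same hour

Lee is required at Onboarding and at VendorCall — holds.
The Onboarding can't start until after the One-on-one — holds.
Roadmap has to happen before AllHands — holds.
The AllHands can't start until after the Onboarding — holds.
There are 3 rooms available — holds.
Tess is required at Onboarding and at Demo — holds.
Legal has to happen before VendorCall — holds.
Roadmap and Planning are combined into the same hour — violated.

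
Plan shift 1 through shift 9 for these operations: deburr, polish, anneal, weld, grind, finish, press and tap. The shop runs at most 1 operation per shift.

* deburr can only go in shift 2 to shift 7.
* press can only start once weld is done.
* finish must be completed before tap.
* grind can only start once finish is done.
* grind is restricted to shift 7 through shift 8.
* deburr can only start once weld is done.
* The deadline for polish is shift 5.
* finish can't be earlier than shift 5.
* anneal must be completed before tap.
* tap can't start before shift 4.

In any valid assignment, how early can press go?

shift 2

Precedence pushes press to at least shift 2.
press at shift 2 is achievable: tap in shift 8; grind in shift 7; deburr in shift 4; press in shift 2; polish in shift 3; weld in shift 1; anneal in shift 6; finish in shift 5.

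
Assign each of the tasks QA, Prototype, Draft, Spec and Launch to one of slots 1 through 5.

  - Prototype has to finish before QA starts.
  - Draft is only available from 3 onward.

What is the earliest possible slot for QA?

2

Precedence pushes QA to at least 2.
QA at 2 is achievable: Draft -> 3, QA -> 2, Prototype -> 1, Launch -> 1, Spec -> 1.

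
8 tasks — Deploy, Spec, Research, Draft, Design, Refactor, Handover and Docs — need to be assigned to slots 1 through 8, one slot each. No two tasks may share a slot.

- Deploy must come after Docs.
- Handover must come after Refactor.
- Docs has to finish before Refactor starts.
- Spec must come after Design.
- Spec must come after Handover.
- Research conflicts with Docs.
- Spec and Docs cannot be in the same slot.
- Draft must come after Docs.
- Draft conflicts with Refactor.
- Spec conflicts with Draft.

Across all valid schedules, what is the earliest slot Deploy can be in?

Precedence pushes Deploy to at least 2.
Deploy at 2 is achievable: Docs -> 1; Refactor -> 3; Design -> 5; Handover -> 4; Draft -> 7; Spec -> 6; Research -> 8; Deploy -> 2.

2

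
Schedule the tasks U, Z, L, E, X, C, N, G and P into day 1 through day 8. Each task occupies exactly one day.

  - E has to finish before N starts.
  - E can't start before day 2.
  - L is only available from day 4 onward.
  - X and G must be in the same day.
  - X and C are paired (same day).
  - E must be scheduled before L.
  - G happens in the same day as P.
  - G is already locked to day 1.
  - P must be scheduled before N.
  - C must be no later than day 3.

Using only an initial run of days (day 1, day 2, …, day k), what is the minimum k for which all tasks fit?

The precedence chain requires at least 2 distinct days.
L can't be placed before day 4, so the schedule must run through at least day 4.
4 works (last occupied day: day 4): for example Z=day 1; U=day 1; P=day 1; G=day 1; X=day 1; L=day 4; N=day 3; C=day 1; E=day 2.

4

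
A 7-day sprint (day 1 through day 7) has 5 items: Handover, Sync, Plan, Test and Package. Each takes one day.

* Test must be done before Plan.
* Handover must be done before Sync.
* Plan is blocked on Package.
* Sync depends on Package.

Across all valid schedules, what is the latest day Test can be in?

Downstream work caps Test at day 6.
Test at day 6 is achievable: Sync -> day 2, Plan -> day 7, Test -> day 6, Handover -> day 1, Package -> day 1.

day 6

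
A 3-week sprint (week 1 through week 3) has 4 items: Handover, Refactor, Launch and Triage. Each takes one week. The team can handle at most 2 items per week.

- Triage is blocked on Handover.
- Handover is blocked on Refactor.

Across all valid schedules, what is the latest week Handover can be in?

week 2

Precedence pushes Handover to at least week 2; downstream work caps Handover at week 2.
Handover at week 2 is achievable: Handover=week 2; Launch=week 1; Triage=week 3; Refactor=week 1.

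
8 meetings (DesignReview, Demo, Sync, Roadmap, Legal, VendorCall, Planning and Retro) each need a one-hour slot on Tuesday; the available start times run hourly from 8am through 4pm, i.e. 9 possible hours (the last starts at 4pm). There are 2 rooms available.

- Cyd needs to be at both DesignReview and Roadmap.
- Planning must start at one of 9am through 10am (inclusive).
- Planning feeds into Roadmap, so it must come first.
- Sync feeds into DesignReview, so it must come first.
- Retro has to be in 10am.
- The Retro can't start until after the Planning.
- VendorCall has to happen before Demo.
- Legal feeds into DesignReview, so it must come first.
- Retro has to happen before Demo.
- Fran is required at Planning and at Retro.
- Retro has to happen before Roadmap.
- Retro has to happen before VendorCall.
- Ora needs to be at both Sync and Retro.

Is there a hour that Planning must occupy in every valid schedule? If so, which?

9am

Planning's window is 9am–10am.
Retro is fixed at 10am, and Planning can't share a hour with Retro.
So Planning must be 9am.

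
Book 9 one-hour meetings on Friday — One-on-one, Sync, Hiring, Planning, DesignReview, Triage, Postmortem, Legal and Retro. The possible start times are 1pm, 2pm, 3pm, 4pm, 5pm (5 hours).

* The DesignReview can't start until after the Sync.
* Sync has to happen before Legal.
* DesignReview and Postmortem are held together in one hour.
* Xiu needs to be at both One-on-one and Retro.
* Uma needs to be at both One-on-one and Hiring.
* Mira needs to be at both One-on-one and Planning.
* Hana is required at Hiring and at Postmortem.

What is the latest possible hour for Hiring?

5pm

Hiring at 5pm is achievable: Legal=2pm; Sync=1pm; Triage=1pm; One-on-one=1pm; DesignReview=2pm; Planning=2pm; Retro=2pm; Hiring=5pm; Postmortem=2pm.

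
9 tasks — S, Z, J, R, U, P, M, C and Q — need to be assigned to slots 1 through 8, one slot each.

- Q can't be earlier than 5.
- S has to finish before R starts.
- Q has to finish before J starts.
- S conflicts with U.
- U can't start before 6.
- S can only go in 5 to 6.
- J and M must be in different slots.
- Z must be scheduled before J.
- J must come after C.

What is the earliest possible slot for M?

1

M at 1 is achievable: Z=1; M=1; P=1; R=6; S=5; U=6; J=6; Q=5; C=1.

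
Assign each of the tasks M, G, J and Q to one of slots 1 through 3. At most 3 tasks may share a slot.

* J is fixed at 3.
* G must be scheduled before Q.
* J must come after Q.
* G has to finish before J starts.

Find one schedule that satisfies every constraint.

G=1, M=1, J=3, Q=2

Checking: G(1) before Q(2); G(1) before J(3); Q(2) before J(3); J=3 in [3,3]; max 2 per slot (cap 3).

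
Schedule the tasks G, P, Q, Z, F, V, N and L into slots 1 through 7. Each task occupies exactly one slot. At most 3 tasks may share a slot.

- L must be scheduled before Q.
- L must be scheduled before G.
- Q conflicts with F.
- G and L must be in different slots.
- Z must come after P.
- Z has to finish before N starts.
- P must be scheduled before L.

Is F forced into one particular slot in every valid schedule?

F can be 1 (e.g. V -> 1, Z -> 2, L -> 2, F -> 1, N -> 3, Q -> 3, P -> 1, G -> 3) or 2 (e.g. F=2, N=3, Z=2, L=2, V=1, Q=3, G=3, P=1).

No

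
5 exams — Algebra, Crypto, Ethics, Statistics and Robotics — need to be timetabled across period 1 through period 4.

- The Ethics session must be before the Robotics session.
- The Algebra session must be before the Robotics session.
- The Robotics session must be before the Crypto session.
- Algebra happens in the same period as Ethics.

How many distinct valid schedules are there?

Splitting on Algebra: it can be period 1 (12), period 2 (4). Listing each branch's schedules as (Crypto, Ethics, Statistics, Robotics) by period number:
Algebra=period 1: (3,1,1,2) (3,1,2,2) (3,1,3,2) (3,1,4,2) (4,1,1,2) (4,1,1,3) (4,1,2,2) (4,1,2,3) (4,1,3,2) (4,1,3,3) (4,1,4,2) (4,1,4,3) — 12.
Algebra=period 2: (4,2,1,3) (4,2,2,3) (4,2,3,3) (4,2,4,3) — 4.
Summing: 12 + 4 = 16.

16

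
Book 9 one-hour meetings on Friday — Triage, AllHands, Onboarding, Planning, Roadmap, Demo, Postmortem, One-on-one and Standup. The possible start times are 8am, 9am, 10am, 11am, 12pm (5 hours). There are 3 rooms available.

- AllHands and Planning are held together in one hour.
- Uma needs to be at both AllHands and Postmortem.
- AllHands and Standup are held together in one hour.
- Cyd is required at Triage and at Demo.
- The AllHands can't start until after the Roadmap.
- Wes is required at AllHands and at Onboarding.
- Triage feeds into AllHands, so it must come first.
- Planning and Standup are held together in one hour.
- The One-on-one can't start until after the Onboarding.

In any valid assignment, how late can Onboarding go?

11am

Downstream work caps Onboarding at 11am.
Onboarding at 11am is achievable: Onboarding=11am; One-on-one=12pm; Triage=8am; Demo=10am; Standup=9am; Planning=9am; AllHands=9am; Roadmap=8am; Postmortem=8am.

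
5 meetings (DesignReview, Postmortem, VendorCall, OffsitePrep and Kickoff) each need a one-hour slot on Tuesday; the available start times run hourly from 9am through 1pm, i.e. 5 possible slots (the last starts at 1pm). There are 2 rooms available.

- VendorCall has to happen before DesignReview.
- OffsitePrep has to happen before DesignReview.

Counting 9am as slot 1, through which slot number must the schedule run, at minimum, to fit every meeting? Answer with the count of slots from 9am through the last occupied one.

3

The precedence chain requires at least 2 distinct slots.
With at most 2 per slot and 5 meetings, at least 3 slots are needed.
3 works (last occupied slot: 11am): for example DesignReview -> 10am, Postmortem -> 10am, VendorCall -> 9am, Kickoff -> 11am, OffsitePrep -> 9am.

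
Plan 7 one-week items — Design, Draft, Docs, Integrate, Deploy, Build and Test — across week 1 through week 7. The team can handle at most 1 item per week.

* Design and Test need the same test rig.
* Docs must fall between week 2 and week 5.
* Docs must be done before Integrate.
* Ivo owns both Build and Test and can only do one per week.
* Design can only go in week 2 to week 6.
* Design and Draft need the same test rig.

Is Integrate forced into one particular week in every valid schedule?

Integrate can be week 3 (e.g. Test in week 7, Integrate in week 3, Draft in week 1, Build in week 6, Deploy in week 5, Design in week 4, Docs in week 2) or week 4 (e.g. Docs=week 2, Deploy=week 5, Integrate=week 4, Design=week 3, Build=week 6, Test=week 7, Draft=week 1).

No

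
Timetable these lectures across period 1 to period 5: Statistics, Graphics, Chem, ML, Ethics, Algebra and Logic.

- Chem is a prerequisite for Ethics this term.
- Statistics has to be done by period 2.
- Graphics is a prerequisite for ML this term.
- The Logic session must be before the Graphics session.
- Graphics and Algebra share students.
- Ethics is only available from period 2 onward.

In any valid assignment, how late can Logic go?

Downstream work caps Logic at period 3.
Logic at period 3 is achievable: Chem=period 1; Algebra=period 1; ML=period 5; Graphics=period 4; Logic=period 3; Ethics=period 2; Statistics=period 1.

period 3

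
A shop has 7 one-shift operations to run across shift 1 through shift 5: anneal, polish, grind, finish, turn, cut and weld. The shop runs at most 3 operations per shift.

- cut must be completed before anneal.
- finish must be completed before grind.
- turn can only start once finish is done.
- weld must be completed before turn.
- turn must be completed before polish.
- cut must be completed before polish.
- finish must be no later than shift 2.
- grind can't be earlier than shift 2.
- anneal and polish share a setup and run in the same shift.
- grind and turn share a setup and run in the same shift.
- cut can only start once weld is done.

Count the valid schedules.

Splitting on anneal: it can be shift 3 (1), shift 4 (8), shift 5 (25). Listing each branch's schedules as (polish, grind, finish, turn, cut, weld) by shift number:
anneal=shift 3: (3,2,1,2,2,1) — 1.
anneal=shift 4: (4,2,1,2,2,1) (4,2,1,2,3,1) (4,3,1,3,2,1) (4,3,1,3,3,1) (4,3,1,3,3,2) (4,3,2,3,2,1) (4,3,2,3,3,1) (4,3,2,3,3,2) — 8.
anneal=shift 5: (5,2,1,2,2,1) (5,2,1,2,3,1) (5,2,1,2,4,1) (5,3,1,3,2,1) (5,3,1,3,3,1) (5,3,1,3,3,2) (5,3,1,3,4,1) (5,3,1,3,4,2) (5,3,2,3,2,1) (5,3,2,3,3,1) (5,3,2,3,3,2) (5,3,2,3,4,1) (5,3,2,3,4,2) (5,4,1,4,2,1) (5,4,1,4,3,1) (5,4,1,4,3,2) (5,4,1,4,4,1) (5,4,1,4,4,2) (5,4,1,4,4,3) (5,4,2,4,2,1) (5,4,2,4,3,1) (5,4,2,4,3,2) (5,4,2,4,4,1) (5,4,2,4,4,2) (5,4,2,4,4,3) — 25.
Summing: 1 + 8 + 25 = 34.

34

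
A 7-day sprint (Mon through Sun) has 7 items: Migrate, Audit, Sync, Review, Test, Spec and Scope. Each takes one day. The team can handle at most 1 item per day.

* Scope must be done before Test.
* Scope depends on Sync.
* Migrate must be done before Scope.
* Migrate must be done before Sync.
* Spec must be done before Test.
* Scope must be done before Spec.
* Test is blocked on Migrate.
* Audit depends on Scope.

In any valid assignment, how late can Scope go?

Thu

Precedence pushes Scope to at least Wed; downstream work caps Scope at Fri.
Scope at Thu is achievable: Test=Sat, Sync=Tue, Review=Wed, Audit=Sun, Scope=Thu, Migrate=Mon, Spec=Fri.
Nothing later works — the capacity limit rule out every day after Thu.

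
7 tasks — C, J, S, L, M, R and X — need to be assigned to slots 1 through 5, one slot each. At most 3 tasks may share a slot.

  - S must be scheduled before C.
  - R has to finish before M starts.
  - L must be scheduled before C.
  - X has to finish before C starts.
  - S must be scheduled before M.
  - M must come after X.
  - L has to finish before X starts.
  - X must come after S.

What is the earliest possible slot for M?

3

Precedence pushes M to at least 3.
M at 3 is achievable: X=2, R=1, M=3, S=1, J=2, C=3, L=1.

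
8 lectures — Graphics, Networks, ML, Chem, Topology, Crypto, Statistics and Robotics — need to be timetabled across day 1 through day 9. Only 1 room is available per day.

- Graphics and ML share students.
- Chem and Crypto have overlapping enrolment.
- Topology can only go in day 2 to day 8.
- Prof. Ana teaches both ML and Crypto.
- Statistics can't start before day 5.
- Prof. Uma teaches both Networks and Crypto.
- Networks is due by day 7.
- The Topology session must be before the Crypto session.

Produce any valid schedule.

Crypto -> day 3; Graphics -> day 4; Topology -> day 2; Robotics -> day 8; Networks -> day 1; Statistics -> day 5; ML -> day 6; Chem -> day 7

Checking: Topology(day 2) before Crypto(day 3); Chem(day 7) != Crypto(day 3); Graphics(day 4) != ML(day 6); Networks(day 1) != Crypto(day 3); ML(day 6) != Crypto(day 3); Networks=day 1 in [day 1,day 7]; Statistics=day 5 in [day 5,day 9]; Topology=day 2 in [day 2,day 8]; max 1 per day (cap 1).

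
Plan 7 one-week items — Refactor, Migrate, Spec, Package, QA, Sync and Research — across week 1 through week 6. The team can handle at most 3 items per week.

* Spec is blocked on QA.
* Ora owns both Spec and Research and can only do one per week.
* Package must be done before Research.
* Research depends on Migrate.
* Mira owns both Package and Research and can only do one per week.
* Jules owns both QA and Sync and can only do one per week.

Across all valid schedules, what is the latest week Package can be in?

week 5

Downstream work caps Package at week 5.
Package at week 5 is achievable: Spec=week 2, Sync=week 2, QA=week 1, Package=week 5, Refactor=week 1, Migrate=week 1, Research=week 6.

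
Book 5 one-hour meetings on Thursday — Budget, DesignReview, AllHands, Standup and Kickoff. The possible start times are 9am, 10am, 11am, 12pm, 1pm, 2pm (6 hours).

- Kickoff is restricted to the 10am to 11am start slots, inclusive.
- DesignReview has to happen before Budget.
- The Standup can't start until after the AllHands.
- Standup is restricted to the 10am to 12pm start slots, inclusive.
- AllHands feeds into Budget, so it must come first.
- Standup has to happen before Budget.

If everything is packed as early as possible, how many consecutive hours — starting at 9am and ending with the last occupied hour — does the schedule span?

3 hours

The precedence chain requires at least 3 distinct hours.
3 works (last occupied hour: 11am): for example Standup in 10am, AllHands in 9am, Kickoff in 10am, Budget in 11am, DesignReview in 9am.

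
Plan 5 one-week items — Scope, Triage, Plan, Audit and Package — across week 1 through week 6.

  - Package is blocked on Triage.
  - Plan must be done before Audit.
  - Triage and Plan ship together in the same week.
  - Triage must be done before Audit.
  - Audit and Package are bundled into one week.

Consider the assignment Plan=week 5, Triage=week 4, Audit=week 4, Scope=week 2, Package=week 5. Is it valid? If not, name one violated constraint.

No. Plan must be done before Audit is not satisfied.

Audit and Package are bundled into one week — violated.
Triage and Plan ship together in the same week — violated.
Plan must be done before Audit — violated.
Package is blocked on Triage — holds.
Triage must be done before Audit — violated.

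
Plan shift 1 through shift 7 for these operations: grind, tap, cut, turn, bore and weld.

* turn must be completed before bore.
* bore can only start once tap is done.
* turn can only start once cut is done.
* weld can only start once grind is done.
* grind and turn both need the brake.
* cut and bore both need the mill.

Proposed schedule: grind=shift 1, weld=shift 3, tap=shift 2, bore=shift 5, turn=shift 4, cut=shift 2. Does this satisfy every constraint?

turn must be completed before bore — holds.
bore can only start once tap is done — holds.
grind and turn both need the brake — holds.
cut and bore both need the mill — holds.
turn can only start once cut is done — holds.
weld can only start once grind is done — holds.

Valid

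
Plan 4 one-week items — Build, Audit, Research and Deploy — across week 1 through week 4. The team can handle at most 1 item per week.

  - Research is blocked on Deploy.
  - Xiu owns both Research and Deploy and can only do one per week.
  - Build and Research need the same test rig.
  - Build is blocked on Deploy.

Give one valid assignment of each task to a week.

Build in week 2; Audit in week 4; Research in week 3; Deploy in week 1

Checking: Deploy(week 1) before Research(week 3); Deploy(week 1) before Build(week 2); Build(week 2) != Research(week 3); Research(week 3) != Deploy(week 1); max 1 per week (cap 1).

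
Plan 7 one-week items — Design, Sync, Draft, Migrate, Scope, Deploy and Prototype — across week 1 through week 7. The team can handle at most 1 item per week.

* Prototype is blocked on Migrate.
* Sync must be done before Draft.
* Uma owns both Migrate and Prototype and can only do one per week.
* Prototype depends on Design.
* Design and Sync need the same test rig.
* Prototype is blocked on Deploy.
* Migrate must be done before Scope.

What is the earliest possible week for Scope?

Precedence pushes Scope to at least week 2.
Scope at week 2 is achievable: Migrate=week 1; Deploy=week 4; Draft=week 7; Design=week 3; Scope=week 2; Prototype=week 5; Sync=week 6.

week 2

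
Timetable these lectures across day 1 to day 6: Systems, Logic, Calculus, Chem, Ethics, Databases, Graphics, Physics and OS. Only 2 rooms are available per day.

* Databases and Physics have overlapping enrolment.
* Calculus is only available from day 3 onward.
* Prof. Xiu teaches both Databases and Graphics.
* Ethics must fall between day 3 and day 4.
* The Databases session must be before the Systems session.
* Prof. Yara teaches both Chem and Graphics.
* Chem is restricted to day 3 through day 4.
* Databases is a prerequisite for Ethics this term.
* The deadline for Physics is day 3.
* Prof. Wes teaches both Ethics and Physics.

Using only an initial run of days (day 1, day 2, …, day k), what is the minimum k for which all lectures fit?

5

The precedence chain requires at least 2 distinct days.
With at most 2 per day and 9 lectures, at least 5 days are needed.
Calculus can't be placed before day 3, so the schedule must run through at least day 3.
5 works (last occupied day: day 5): for example Chem=day 3; Systems=day 4; Physics=day 1; Logic=day 1; Graphics=day 5; Databases=day 2; Ethics=day 3; OS=day 2; Calculus=day 4.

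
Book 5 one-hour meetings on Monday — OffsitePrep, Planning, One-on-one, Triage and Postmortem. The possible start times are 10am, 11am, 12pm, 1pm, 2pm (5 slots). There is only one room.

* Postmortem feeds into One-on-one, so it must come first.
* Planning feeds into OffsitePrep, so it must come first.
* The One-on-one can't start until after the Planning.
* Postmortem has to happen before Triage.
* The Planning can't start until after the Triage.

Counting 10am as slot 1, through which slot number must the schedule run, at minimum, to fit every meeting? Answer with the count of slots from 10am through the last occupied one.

The precedence chain requires at least 4 distinct slots.
With at most 1 per slot and 5 meetings, at least 5 slots are needed.
5 works (last occupied slot: 2pm): for example One-on-one in 1pm; Postmortem in 10am; OffsitePrep in 2pm; Triage in 11am; Planning in 12pm.

5 slots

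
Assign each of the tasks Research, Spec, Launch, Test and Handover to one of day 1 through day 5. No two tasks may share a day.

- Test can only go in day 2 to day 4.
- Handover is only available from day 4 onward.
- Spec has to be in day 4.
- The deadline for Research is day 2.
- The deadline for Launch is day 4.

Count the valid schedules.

Enumerating: Research=day 1, Launch=day 3, Handover=day 5, Spec=day 4, Test=day 2 | Spec -> day 4, Research -> day 1, Test -> day 3, Launch -> day 2, Handover -> day 5 | Handover=day 5, Spec=day 4, Launch=day 1, Research=day 2, Test=day 3.

3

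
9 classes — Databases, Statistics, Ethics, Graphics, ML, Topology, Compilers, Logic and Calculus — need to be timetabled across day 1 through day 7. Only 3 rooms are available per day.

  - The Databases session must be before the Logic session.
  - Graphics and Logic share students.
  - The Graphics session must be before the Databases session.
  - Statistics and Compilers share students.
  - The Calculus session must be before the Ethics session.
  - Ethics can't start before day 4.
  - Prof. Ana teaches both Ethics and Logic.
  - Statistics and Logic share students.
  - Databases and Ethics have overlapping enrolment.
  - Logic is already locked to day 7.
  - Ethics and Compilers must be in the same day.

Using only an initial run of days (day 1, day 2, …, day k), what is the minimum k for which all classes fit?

7

The precedence chain requires at least 3 distinct days.
With at most 3 per day and 9 classes, at least 3 days are needed.
Logic can't be placed before day 7, so the schedule must run through at least day 7.
7 works (last occupied day: day 7): for example Compilers in day 4, Databases in day 2, Calculus in day 1, Topology in day 2, Logic in day 7, Statistics in day 1, Ethics in day 4, Graphics in day 1, ML in day 2.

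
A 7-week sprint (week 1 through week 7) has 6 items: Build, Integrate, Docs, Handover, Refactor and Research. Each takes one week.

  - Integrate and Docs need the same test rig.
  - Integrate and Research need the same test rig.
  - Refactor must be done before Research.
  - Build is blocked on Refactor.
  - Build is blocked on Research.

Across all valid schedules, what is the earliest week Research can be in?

week 2

Precedence pushes Research to at least week 2; downstream work caps Research at week 6.
Research at week 2 is achievable: Docs=week 2, Integrate=week 1, Refactor=week 1, Build=week 3, Research=week 2, Handover=week 1.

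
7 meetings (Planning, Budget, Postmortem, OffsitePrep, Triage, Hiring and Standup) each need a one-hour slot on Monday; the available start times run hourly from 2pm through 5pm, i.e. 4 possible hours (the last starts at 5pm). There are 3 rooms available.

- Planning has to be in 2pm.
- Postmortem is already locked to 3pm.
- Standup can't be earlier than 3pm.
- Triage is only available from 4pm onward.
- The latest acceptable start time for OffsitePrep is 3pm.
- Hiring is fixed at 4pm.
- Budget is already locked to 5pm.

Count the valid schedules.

Splitting on OffsitePrep: it can be 2pm (6), 3pm (6). Listing each branch's schedules as (Planning, Budget, Postmortem, Triage, Hiring, Standup):
OffsitePrep=2pm: (2pm,5pm,3pm,4pm,4pm,3pm) (2pm,5pm,3pm,4pm,4pm,4pm) (2pm,5pm,3pm,4pm,4pm,5pm) (2pm,5pm,3pm,5pm,4pm,3pm) (2pm,5pm,3pm,5pm,4pm,4pm) (2pm,5pm,3pm,5pm,4pm,5pm) — 6.
OffsitePrep=3pm: (2pm,5pm,3pm,4pm,4pm,3pm) (2pm,5pm,3pm,4pm,4pm,4pm) (2pm,5pm,3pm,4pm,4pm,5pm) (2pm,5pm,3pm,5pm,4pm,3pm) (2pm,5pm,3pm,5pm,4pm,4pm) (2pm,5pm,3pm,5pm,4pm,5pm) — 6.
Summing: 6 + 6 = 12.

12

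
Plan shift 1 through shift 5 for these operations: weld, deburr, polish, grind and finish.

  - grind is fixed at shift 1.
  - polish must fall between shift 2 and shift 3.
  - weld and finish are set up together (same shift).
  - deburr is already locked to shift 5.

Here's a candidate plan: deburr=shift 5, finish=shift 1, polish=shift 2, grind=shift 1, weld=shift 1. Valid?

grind is fixed at shift 1 — holds.
deburr is already locked to shift 5 — holds.
polish must fall between shift 2 and shift 3 — holds.
weld and finish are set up together (same shift) — holds.

Valid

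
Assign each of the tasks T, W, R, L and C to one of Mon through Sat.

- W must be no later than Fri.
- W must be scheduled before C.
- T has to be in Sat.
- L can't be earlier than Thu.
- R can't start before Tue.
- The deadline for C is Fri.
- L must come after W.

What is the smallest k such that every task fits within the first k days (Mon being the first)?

The precedence chain requires at least 2 distinct days.
T can't be placed before Sat — that is day 6 counting from Mon — so the schedule must run through at least 6 days.
6 works (last occupied day: Sat): for example W -> Mon, C -> Tue, R -> Tue, T -> Sat, L -> Thu.

6 days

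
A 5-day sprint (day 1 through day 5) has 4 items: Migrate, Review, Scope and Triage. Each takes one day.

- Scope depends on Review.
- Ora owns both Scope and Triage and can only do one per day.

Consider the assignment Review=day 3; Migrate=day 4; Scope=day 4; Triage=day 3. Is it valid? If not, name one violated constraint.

Ora owns both Scope and Triage and can only do one per day — holds.
Scope depends on Review — holds.

Valid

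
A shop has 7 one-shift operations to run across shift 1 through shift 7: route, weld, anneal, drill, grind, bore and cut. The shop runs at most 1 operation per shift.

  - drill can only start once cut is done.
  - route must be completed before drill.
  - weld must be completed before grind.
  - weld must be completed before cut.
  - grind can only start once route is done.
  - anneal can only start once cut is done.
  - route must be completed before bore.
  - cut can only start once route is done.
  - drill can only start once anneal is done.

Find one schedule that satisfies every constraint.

weld in shift 2, anneal in shift 4, drill in shift 5, route in shift 1, cut in shift 3, grind in shift 6, bore in shift 7

Checking: route(shift 1) before grind(shift 6); weld(shift 2) before grind(shift 6); route(shift 1) before bore(shift 7); cut(shift 3) before anneal(shift 4); weld(shift 2) before cut(shift 3); anneal(shift 4) before drill(shift 5); route(shift 1) before cut(shift 3); route(shift 1) before drill(shift 5); cut(shift 3) before drill(shift 5); max 1 per shift (cap 1).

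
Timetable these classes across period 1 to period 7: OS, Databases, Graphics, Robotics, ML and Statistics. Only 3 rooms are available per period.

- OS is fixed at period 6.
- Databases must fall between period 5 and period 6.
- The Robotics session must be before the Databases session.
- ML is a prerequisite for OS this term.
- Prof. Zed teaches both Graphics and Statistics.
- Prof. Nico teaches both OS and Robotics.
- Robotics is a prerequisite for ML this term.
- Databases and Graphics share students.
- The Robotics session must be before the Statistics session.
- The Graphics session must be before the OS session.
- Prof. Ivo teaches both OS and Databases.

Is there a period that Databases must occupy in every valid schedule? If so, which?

Databases's window is period 5–period 6.
OS is fixed at period 6, and Databases can't share a period with OS.
So Databases must be period 5.

period 5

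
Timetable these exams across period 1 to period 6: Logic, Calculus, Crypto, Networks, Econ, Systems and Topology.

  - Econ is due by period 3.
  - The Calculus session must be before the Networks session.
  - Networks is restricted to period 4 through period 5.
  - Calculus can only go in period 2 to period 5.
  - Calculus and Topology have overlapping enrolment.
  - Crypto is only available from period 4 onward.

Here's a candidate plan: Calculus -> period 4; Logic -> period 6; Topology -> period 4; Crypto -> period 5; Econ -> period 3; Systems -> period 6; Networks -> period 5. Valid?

No — it violates: Calculus and Topology have overlapping enrolment

Crypto is only available from period 4 onward — holds.
The Calculus session must be before the Networks session — holds.
Calculus can only go in period 2 to period 5 — holds.
Networks is restricted to period 4 through period 5 — holds.
Econ is due by period 3 — holds.
Calculus and Topology have overlapping enrolment — violated.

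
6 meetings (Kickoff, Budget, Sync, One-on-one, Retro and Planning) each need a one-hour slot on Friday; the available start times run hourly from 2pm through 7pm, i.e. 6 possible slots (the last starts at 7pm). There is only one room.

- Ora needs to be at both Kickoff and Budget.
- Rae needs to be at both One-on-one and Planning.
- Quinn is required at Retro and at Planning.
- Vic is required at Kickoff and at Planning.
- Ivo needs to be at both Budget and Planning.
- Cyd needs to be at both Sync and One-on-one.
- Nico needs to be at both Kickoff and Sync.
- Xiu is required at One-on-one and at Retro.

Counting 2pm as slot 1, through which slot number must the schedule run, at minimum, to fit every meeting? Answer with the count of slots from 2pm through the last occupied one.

With at most 1 per slot and 6 meetings, at least 6 slots are needed.
6 works (last occupied slot: 7pm): for example Kickoff=2pm; Planning=7pm; Budget=3pm; One-on-one=5pm; Sync=4pm; Retro=6pm.

6 slots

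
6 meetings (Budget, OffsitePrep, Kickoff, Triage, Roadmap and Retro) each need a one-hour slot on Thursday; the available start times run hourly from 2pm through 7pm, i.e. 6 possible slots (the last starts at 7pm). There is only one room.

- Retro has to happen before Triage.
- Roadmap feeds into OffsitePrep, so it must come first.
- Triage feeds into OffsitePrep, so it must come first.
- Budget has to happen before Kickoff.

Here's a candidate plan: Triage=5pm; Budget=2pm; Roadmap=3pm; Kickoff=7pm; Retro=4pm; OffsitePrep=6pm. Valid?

Valid

Retro has to happen before Triage — holds.
Triage feeds into OffsitePrep, so it must come first — holds.
Budget has to happen before Kickoff — holds.
There is only one room — holds.
Roadmap feeds into OffsitePrep, so it must come first — holds.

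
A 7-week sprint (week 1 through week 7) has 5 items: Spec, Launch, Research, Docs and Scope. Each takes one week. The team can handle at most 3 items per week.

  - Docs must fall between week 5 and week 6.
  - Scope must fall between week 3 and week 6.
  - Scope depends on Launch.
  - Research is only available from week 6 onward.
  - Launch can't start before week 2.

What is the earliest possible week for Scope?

Scope is available from week 3; Scope's own window allows nothing later than week 6.
Scope at week 3 is achievable: Scope in week 3; Research in week 6; Launch in week 2; Spec in week 1; Docs in week 5.

week 3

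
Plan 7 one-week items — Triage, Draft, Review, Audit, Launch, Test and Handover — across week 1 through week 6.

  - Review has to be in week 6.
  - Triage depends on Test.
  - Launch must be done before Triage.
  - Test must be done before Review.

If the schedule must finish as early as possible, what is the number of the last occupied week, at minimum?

The precedence chain requires at least 2 distinct weeks.
Review can't be placed before week 6, so the schedule must run through at least week 6.
6 works (last occupied week: week 6): for example Launch -> week 1; Audit -> week 1; Handover -> week 1; Triage -> week 2; Draft -> week 1; Test -> week 1; Review -> week 6.

week 6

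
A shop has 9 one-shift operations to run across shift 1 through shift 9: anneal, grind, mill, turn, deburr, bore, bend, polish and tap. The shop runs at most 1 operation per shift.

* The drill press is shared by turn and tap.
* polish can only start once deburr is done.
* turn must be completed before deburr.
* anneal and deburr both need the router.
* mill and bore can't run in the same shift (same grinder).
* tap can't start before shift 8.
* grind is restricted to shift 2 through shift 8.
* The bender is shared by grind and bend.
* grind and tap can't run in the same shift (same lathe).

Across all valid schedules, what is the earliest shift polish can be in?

Precedence pushes polish to at least shift 3.
polish at shift 3 is achievable: bend=shift 9; mill=shift 6; grind=shift 4; tap=shift 8; anneal=shift 5; polish=shift 3; turn=shift 1; deburr=shift 2; bore=shift 7.

shift 3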